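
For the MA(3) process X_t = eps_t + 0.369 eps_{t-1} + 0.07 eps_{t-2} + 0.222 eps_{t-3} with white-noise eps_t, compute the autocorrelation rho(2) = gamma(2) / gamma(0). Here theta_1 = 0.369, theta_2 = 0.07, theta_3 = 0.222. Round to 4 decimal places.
\rho(2) = 0.1276

For an MA(q) process with theta_0 = 1, the autocovariance is
  gamma(k) = sigma^2 * sum_{i=0..q-k} theta_i * theta_{i+k},
and rho(k) = gamma(k) / gamma(0). Sigma^2 cancels.
  numerator   = (1)*(0.07) + (0.369)*(0.222) = 0.151918.
  denominator = (1)^2 + (0.369)^2 + (0.07)^2 + (0.222)^2 = 1.190345.
  rho(2) = 0.151918 / 1.190345 = 0.1276.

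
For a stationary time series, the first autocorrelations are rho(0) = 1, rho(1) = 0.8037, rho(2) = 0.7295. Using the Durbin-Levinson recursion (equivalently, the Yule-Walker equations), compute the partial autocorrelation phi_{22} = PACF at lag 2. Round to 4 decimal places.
\phi_{22} = 0.2360

The PACF at lag k is phi_{kk}, the last component of the solution
to the Yule-Walker system G_k phi = r_k where
  (G_k)_{ij} = rho(|i - j|), (r_k)_i = rho(i), i,j = 1..k.
Equivalently, Durbin-Levinson gives phi_{kk} iteratively:
  phi_{11} = rho(1)
  phi_{kk} = [rho(k) - sum_{j=1..k-1} phi_{k-1,j} rho(k-j)]
            / [1 - sum_{j=1..k-1} phi_{k-1,j} rho(j)],
  phi_{k,j} = phi_{k-1,j} - phi_{kk} phi_{k-1,k-j},  j = 1..k-1.
Step k = 1:
  phi_11 = rho(1) = 0.8037.
Step k = 2:
  phi_22 = [rho(2) - phi_11 rho(1)] / [1 - phi_11 rho(1)] = [0.7295 - (0.8037)(0.8037)] / [1 - (0.8037)(0.8037)]
         = 0.08356631 / 0.35406631 = 0.236.
Therefore phi_{22} = 0.2360.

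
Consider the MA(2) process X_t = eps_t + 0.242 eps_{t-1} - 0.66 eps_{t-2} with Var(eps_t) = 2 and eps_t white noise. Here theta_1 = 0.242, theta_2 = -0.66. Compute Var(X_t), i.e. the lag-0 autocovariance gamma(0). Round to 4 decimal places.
\gamma(0) = 2.9883

For an MA(q) process X_t = eps_t + sum_i theta_i eps_{t-i} with
Var(eps_t) = sigma^2, the variance is
  gamma(0) = sigma^2 * (1 + sum_i theta_i^2).
  sum_i theta_i^2 = (0.242)^2 + (-0.66)^2 = 0.058564 + 0.4356 = 0.494164.
  gamma(0) = 2 * (1 + 0.494164) = 2 * 1.494164 = 2.988328, which rounds to 2.9883.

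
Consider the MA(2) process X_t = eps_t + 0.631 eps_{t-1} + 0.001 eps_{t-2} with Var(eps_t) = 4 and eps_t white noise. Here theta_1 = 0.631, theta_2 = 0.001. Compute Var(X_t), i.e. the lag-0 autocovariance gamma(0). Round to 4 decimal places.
\gamma(0) = 5.5926

For an MA(q) process X_t = eps_t + sum_i theta_i eps_{t-i} with
Var(eps_t) = sigma^2, the variance is
  gamma(0) = sigma^2 * (1 + sum_i theta_i^2).
  sum_i theta_i^2 = (0.631)^2 + (0.001)^2 = 0.398161 + 0.000001 = 0.398162.
  gamma(0) = 4 * (1 + 0.398162) = 4 * 1.398162 = 5.592648, which rounds to 5.5926.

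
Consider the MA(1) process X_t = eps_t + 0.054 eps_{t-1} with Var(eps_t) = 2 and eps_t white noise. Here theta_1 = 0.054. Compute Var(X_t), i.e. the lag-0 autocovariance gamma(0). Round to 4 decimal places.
\gamma(0) = 2.0058

For an MA(q) process X_t = eps_t + sum_i theta_i eps_{t-i} with
Var(eps_t) = sigma^2, the variance is
  gamma(0) = sigma^2 * (1 + sum_i theta_i^2).
  sum_i theta_i^2 = (0.054)^2 = 0.002916.
  gamma(0) = 2 * (1 + 0.002916) = 2 * 1.002916 = 2.005832, which rounds to 2.0058.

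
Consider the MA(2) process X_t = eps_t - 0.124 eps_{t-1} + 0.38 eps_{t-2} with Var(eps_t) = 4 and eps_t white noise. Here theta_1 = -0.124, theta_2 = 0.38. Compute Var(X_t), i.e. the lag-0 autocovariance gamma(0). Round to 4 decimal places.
\gamma(0) = 4.6391

For an MA(q) process X_t = eps_t + sum_i theta_i eps_{t-i} with
Var(eps_t) = sigma^2, the variance is
  gamma(0) = sigma^2 * (1 + sum_i theta_i^2).
  sum_i theta_i^2 = (-0.124)^2 + (0.38)^2 = 0.015376 + 0.1444 = 0.159776.
  gamma(0) = 4 * (1 + 0.159776) = 4 * 1.159776 = 4.639104, which rounds to 4.6391.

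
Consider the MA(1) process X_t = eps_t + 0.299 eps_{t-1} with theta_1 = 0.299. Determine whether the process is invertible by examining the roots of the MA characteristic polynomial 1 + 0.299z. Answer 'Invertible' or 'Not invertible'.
\text{Invertible}

The MA(q) characteristic polynomial is P(z) = 1 + 0.299z.
Invertibility requires all roots to lie outside the unit circle, i.e. |z| > 1 for every root.
This is linear in z: 1 + (0.299) z = 0  =>  z = -1/(0.299) = -3.344482,  |z| = 3.344482.
Moduli of all roots: 3.3445.
All moduli strictly greater than 1? Yes.
Verdict: Invertible.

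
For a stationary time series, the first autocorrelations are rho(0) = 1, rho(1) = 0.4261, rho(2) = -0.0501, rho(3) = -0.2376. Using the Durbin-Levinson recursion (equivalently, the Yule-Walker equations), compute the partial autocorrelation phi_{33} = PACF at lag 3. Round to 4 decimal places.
\phi_{33} = -0.1190

The PACF at lag k is phi_{kk}, the last component of the solution
to the Yule-Walker system G_k phi = r_k where
  (G_k)_{ij} = rho(|i - j|), (r_k)_i = rho(i), i,j = 1..k.
Equivalently, Durbin-Levinson gives phi_{kk} iteratively:
  phi_{11} = rho(1)
  phi_{kk} = [rho(k) - sum_{j=1..k-1} phi_{k-1,j} rho(k-j)]
            / [1 - sum_{j=1..k-1} phi_{k-1,j} rho(j)],
  phi_{k,j} = phi_{k-1,j} - phi_{kk} phi_{k-1,k-j},  j = 1..k-1.
Step k = 1:
  phi_11 = rho(1) = 0.4261.
Step k = 2:
  phi_22 = [rho(2) - phi_11 rho(1)] / [1 - phi_11 rho(1)] = [-0.0501 - (0.4261)(0.4261)] / [1 - (0.4261)(0.4261)]
         = -0.23166121 / 0.81843879 = -0.283053.
  Update: phi_21 = phi_11 - phi_22 phi_11 = 0.4261 - (-0.283053)(0.4261) = 0.546709.
Step k = 3:
  phi_33 = [rho(3) - phi_21 rho(2) - phi_22 rho(1)] / [1 - phi_21 rho(1) - phi_22 rho(2)]
    numerator   = -0.2376 - (0.546709)(-0.0501) - (-0.283053)(0.4261) = -0.08960119
    denominator = 1 - (0.546709)(0.4261) - (-0.283053)(-0.0501) = 0.75286649
  phi_33 = -0.08960119 / 0.75286649 = -0.119.
Therefore phi_{33} = -0.1190.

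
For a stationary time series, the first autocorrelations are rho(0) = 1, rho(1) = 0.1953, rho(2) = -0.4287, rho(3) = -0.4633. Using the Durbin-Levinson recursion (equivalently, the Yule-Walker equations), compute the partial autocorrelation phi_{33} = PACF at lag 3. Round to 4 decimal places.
\phi_{33} = -0.3321

The PACF at lag k is phi_{kk}, the last component of the solution
to the Yule-Walker system G_k phi = r_k where
  (G_k)_{ij} = rho(|i - j|), (r_k)_i = rho(i), i,j = 1..k.
Equivalently, Durbin-Levinson gives phi_{kk} iteratively:
  phi_{11} = rho(1)
  phi_{kk} = [rho(k) - sum_{j=1..k-1} phi_{k-1,j} rho(k-j)]
            / [1 - sum_{j=1..k-1} phi_{k-1,j} rho(j)],
  phi_{k,j} = phi_{k-1,j} - phi_{kk} phi_{k-1,k-j},  j = 1..k-1.
Step k = 1:
  phi_11 = rho(1) = 0.1953.
Step k = 2:
  phi_22 = [rho(2) - phi_11 rho(1)] / [1 - phi_11 rho(1)] = [-0.4287 - (0.1953)(0.1953)] / [1 - (0.1953)(0.1953)]
         = -0.46684209 / 0.96185791 = -0.485355.
  Update: phi_21 = phi_11 - phi_22 phi_11 = 0.1953 - (-0.485355)(0.1953) = 0.29009.
Step k = 3:
  phi_33 = [rho(3) - phi_21 rho(2) - phi_22 rho(1)] / [1 - phi_21 rho(1) - phi_22 rho(2)]
    numerator   = -0.4633 - (0.29009)(-0.4287) - (-0.485355)(0.1953) = -0.24414879
    denominator = 1 - (0.29009)(0.1953) - (-0.485355)(-0.4287) = 0.73527399
  phi_33 = -0.24414879 / 0.73527399 = -0.3321.
Therefore phi_{33} = -0.3321.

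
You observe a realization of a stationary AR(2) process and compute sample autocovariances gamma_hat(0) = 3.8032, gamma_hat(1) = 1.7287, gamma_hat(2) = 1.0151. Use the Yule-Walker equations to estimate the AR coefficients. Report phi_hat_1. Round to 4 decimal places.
\hat\phi_{1} = 0.4200

The Yule-Walker equations for an AR(p) process read, in matrix form,
  Gamma_p phi = r_p,   with   (Gamma_p)_{ij} = gamma(|i - j|),
                       (r_p)_i = gamma(i),   i,j = 1..p.
Substitute the sample gammas (Toeplitz matrix and right-hand side of size 2):
  Gamma_p = [[3.8032, 1.7287], [1.7287, 3.8032]]
  r_p     = [1.7287, 1.0151]
Written out:
  3.8032 phi_1 + 1.7287 phi_2 = 1.7287
  1.7287 phi_1 + 3.8032 phi_2 = 1.0151
Solve by Cramer's rule:
  det = gamma(0)^2 - gamma(1)^2 = (3.8032)^2 - (1.7287)^2 = 14.46433024 - 2.98840369 = 11.47592655
  phi_hat_1 = [gamma(1) gamma(0) - gamma(1) gamma(2)] / det = [(1.7287)(3.8032) - (1.7287)(1.0151)] / 11.47592655 = 4.81978847 / 11.47592655 = 0.42
  phi_hat_2 = [gamma(0) gamma(2) - gamma(1)^2] / det = [(3.8032)(1.0151) - (1.7287)^2] / 11.47592655 = 0.87222463 / 11.47592655 = 0.076
So phi_hat = [0.4200, 0.0760].
Therefore phi_hat_1 = 0.4200.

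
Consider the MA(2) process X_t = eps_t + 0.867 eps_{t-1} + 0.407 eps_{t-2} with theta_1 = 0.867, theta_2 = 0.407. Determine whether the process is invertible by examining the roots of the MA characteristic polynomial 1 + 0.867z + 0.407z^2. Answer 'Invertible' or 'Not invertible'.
\text{Invertible}

The MA(q) characteristic polynomial is P(z) = 1 + 0.867z + 0.407z^2.
Invertibility requires all roots to lie outside the unit circle, i.e. |z| > 1 for every root.
Set 1 + (0.867) z + (0.407) z^2 = 0, i.e. a z^2 + b z + c = 0 with a = 0.407, b = 0.867, c = 1.
Discriminant D = b^2 - 4ac = (0.867)^2 - 4*(0.407)*1 = 0.751689 - (1.628) = -0.876311.
D < 0, so the roots are the complex-conjugate pair z = (-b +/- i sqrt(-D)) / (2a) = -1.0651 +/- 1.15i.
For a conjugate pair |z|^2 = z * conj(z) = (product of roots) = c/a = 1/(0.407) = 2.457002, so |z| = sqrt(2.457002) = 1.5675 for both roots.
Moduli of all roots: 1.5675, 1.5675.
All moduli strictly greater than 1? Yes.
Verdict: Invertible.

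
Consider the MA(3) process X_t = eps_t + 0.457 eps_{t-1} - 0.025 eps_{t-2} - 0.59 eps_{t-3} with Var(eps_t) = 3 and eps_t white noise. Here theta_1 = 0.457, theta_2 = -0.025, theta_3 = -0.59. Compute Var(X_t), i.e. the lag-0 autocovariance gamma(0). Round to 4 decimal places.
\gamma(0) = 4.6727

For an MA(q) process X_t = eps_t + sum_i theta_i eps_{t-i} with
Var(eps_t) = sigma^2, the variance is
  gamma(0) = sigma^2 * (1 + sum_i theta_i^2).
  sum_i theta_i^2 = (0.457)^2 + (-0.025)^2 + (-0.59)^2 = 0.208849 + 0.000625 + 0.3481 = 0.557574.
  gamma(0) = 3 * (1 + 0.557574) = 3 * 1.557574 = 4.672722, which rounds to 4.6727.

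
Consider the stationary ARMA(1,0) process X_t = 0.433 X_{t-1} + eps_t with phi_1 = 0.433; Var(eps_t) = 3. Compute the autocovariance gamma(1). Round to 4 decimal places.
\gamma(1) = 1.5987

Multiply the model equation by X_{t-k} and take expectations. With theta_0 = psi_0 = 1 and psi_j the MA(infinity) weights, this gives
  gamma(k) - sum_i phi_i gamma(k-i) = c_k,
  c_k = sigma^2 * sum_{j=k..q} theta_j psi_{j-k}   (c_k = 0 for k > q),
using gamma(-m) = gamma(m).
Pure AR (q = 0): c_0 = sigma^2 = 3, c_k = 0 for k >= 1.
Equations for k = 0 and k = 1 (AR order 1):
  gamma(0) = phi_1 gamma(1) + c_0
  gamma(1) = phi_1 gamma(0) + c_1
Substituting the second into the first: gamma(0) (1 - phi_1^2) = c_0 + phi_1 c_1, so
  gamma(0) = c_0 / (1 - phi_1^2) = 3 / (1 - (0.433)^2) = 3 / 0.812511 = 3.692258.
  gamma(1) = phi_1 gamma(0) = (0.433)(3.692258) = 1.598748.
Therefore gamma(1) = 1.5987 (to 4 decimal places).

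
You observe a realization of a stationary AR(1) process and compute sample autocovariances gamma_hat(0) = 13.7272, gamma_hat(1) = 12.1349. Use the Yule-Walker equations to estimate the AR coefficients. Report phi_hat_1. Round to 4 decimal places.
\hat\phi_{1} = 0.8840

The Yule-Walker equations for an AR(p) process read, in matrix form,
  Gamma_p phi = r_p,   with   (Gamma_p)_{ij} = gamma(|i - j|),
                       (r_p)_i = gamma(i),   i,j = 1..p.
Substitute the sample gammas (Toeplitz matrix and right-hand side of size 1):
  Gamma_p = [[13.7272]]
  r_p     = [12.1349]
With p = 1 this is the single equation gamma(0) phi_1 = gamma(1):
  phi_hat_1 = gamma(1) / gamma(0) = 12.1349 / 13.7272 = 0.8840.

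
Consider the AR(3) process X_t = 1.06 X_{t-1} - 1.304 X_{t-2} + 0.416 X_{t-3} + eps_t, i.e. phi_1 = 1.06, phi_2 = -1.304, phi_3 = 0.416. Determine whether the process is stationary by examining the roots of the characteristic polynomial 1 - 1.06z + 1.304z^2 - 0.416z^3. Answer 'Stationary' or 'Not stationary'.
\text{Not stationary}

The AR(p) characteristic polynomial is P(z) = 1 - 1.06z + 1.304z^2 - 0.416z^3.
Stationarity requires all roots to lie outside the unit circle, i.e. |z| > 1 for every root.
Degree 3: look for a simple real root z0 first, then factor out (1 - z/z0) and solve the remaining quadratic.
Testing z0 = 2.5: P(2.5) = 1 + (-1.06)(2.5) + (1.304)(2.5)^2 + (-0.416)(2.5)^3
  = 1 + (-2.65) + (8.15) + (-6.5) = 0.  So z_0 = 2.5 is a root, |z_0| = 2.5.
Divide out the factor (1 - 0.4 z) = (1 - z/z0) (since 1/z0 = 0.4):
  P(z) = (1 - 0.4 z)(1 + (-0.66) z + (1.04) z^2)
  [check: z-coef -0.66 - (0.4) = -1.06; z^2-coef 1.04 - (0.4)(-0.66) = 1.304; z^3-coef -(0.4)(1.04) = -0.416.]
Remaining roots from the quadratic factor 1 + (-0.66) z + (1.04) z^2:
  Set 1 + (-0.66) z + (1.04) z^2 = 0, i.e. a z^2 + b z + c = 0 with a = 1.04, b = -0.66, c = 1.
  Discriminant D = b^2 - 4ac = (-0.66)^2 - 4*(1.04)*1 = 0.4356 - (4.16) = -3.7244.
  D < 0, so the roots are the complex-conjugate pair z = (-b +/- i sqrt(-D)) / (2a) = 0.3173 +/- 0.9278i.
  For a conjugate pair |z|^2 = z * conj(z) = (product of roots) = c/a = 1/(1.04) = 0.961538, so |z| = sqrt(0.961538) = 0.9806 for both roots.
Moduli of all roots: 2.5000, 0.9806, 0.9806.
All moduli strictly greater than 1? No.
Verdict: Not stationary.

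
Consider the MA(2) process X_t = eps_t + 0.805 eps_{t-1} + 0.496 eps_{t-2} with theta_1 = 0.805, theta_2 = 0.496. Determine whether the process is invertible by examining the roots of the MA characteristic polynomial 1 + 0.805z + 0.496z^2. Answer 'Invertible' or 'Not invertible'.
\text{Invertible}

The MA(q) characteristic polynomial is P(z) = 1 + 0.805z + 0.496z^2.
Invertibility requires all roots to lie outside the unit circle, i.e. |z| > 1 for every root.
Set 1 + (0.805) z + (0.496) z^2 = 0, i.e. a z^2 + b z + c = 0 with a = 0.496, b = 0.805, c = 1.
Discriminant D = b^2 - 4ac = (0.805)^2 - 4*(0.496)*1 = 0.648025 - (1.984) = -1.335975.
D < 0, so the roots are the complex-conjugate pair z = (-b +/- i sqrt(-D)) / (2a) = -0.8115 +/- 1.1652i.
For a conjugate pair |z|^2 = z * conj(z) = (product of roots) = c/a = 1/(0.496) = 2.016129, so |z| = sqrt(2.016129) = 1.4199 for both roots.
Moduli of all roots: 1.4199, 1.4199.
All moduli strictly greater than 1? Yes.
Verdict: Invertible.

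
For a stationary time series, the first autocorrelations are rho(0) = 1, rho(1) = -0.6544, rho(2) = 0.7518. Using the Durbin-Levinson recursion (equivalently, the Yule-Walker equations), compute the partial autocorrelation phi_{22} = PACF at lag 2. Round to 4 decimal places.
\phi_{22} = 0.5659

The PACF at lag k is phi_{kk}, the last component of the solution
to the Yule-Walker system G_k phi = r_k where
  (G_k)_{ij} = rho(|i - j|), (r_k)_i = rho(i), i,j = 1..k.
Equivalently, Durbin-Levinson gives phi_{kk} iteratively:
  phi_{11} = rho(1)
  phi_{kk} = [rho(k) - sum_{j=1..k-1} phi_{k-1,j} rho(k-j)]
            / [1 - sum_{j=1..k-1} phi_{k-1,j} rho(j)],
  phi_{k,j} = phi_{k-1,j} - phi_{kk} phi_{k-1,k-j},  j = 1..k-1.
Step k = 1:
  phi_11 = rho(1) = -0.6544.
Step k = 2:
  phi_22 = [rho(2) - phi_11 rho(1)] / [1 - phi_11 rho(1)] = [0.7518 - (-0.6544)(-0.6544)] / [1 - (-0.6544)(-0.6544)]
         = 0.32356064 / 0.57176064 = 0.5659.
Therefore phi_{22} = 0.5659.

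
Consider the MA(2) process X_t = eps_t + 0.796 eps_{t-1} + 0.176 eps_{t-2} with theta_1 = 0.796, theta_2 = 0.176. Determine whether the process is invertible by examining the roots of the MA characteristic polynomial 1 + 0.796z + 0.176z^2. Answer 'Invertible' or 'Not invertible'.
\text{Invertible}

The MA(q) characteristic polynomial is P(z) = 1 + 0.796z + 0.176z^2.
Invertibility requires all roots to lie outside the unit circle, i.e. |z| > 1 for every root.
Set 1 + (0.796) z + (0.176) z^2 = 0, i.e. a z^2 + b z + c = 0 with a = 0.176, b = 0.796, c = 1.
Discriminant D = b^2 - 4ac = (0.796)^2 - 4*(0.176)*1 = 0.633616 - (0.704) = -0.070384.
D < 0, so the roots are the complex-conjugate pair z = (-b +/- i sqrt(-D)) / (2a) = -2.2614 +/- 0.7537i.
For a conjugate pair |z|^2 = z * conj(z) = (product of roots) = c/a = 1/(0.176) = 5.681818, so |z| = sqrt(5.681818) = 2.3837 for both roots.
Moduli of all roots: 2.3837, 2.3837.
All moduli strictly greater than 1? Yes.
Verdict: Invertible.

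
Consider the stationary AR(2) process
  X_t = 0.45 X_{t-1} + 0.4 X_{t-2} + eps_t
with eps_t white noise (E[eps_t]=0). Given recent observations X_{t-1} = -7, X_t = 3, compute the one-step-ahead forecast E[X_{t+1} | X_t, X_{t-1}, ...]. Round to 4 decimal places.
E[X_{t+1} \mid \mathcal F_t] = -1.4500

For an AR(p) model X_t = c + sum_i phi_i X_{t-i} + eps_t, the
one-step-ahead conditional mean is
  E[X_{t+1} | X_t, ...] = c + sum_i phi_i X_{t+1-i}.
Substitute known values:
  E[X_{t+1} | ...] = (0.45) * (3) + (0.4) * (-7)
                   = -1.4500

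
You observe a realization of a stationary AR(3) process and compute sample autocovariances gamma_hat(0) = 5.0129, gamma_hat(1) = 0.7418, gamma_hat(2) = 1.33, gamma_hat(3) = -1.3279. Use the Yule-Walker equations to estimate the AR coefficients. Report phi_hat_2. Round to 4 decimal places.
\hat\phi_{2} = 0.2890

The Yule-Walker equations for an AR(p) process read, in matrix form,
  Gamma_p phi = r_p,   with   (Gamma_p)_{ij} = gamma(|i - j|),
                       (r_p)_i = gamma(i),   i,j = 1..p.
Substitute the sample gammas (Toeplitz matrix and right-hand side of size 3):
  Gamma_p = [[5.0129, 0.7418, 1.33], [0.7418, 5.0129, 0.7418], [1.33, 0.7418, 5.0129]]
  r_p     = [0.7418, 1.33, -1.3279]
Written out (R1..R3):
  (R1) 5.0129 phi_1 + 0.7418 phi_2 + 1.33 phi_3 = 0.7418
  (R2) 0.7418 phi_1 + 5.0129 phi_2 + 0.7418 phi_3 = 1.33
  (R3) 1.33 phi_1 + 0.7418 phi_2 + 5.0129 phi_3 = -1.3279
Gaussian elimination:
  R2 <- R2 - (0.7418/5.0129) R1 = R2 - (0.147978) R1:  4.90313 phi_2 + 0.544989 phi_3 = 1.22023
  R3 <- R3 - (1.33/5.0129) R1 = R3 - (0.265315) R1:  0.544989 phi_2 + 4.66003 phi_3 = -1.524711
  R3 <- R3 - (0.544989/4.90313) R2 = R3 - (0.111151) R2:  4.599454 phi_3 = -1.660341
Back-substitution:
  phi_hat_3 = -1.660341 / 4.599454 = -0.360987
  phi_hat_2 = (1.22023 - (0.544989)(-0.360987)) / 4.90313 = 0.288992
  phi_hat_1 = (0.7418 - (0.7418)(0.288992) - (1.33)(-0.360987)) / 5.0129 = 0.200989
So phi_hat = [0.2010, 0.2890, -0.3610].
Therefore phi_hat_2 = 0.2890.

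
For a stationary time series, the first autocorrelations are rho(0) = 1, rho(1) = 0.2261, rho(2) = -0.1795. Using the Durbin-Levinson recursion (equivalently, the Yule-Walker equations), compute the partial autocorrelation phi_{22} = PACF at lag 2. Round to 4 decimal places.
\phi_{22} = -0.2430

The PACF at lag k is phi_{kk}, the last component of the solution
to the Yule-Walker system G_k phi = r_k where
  (G_k)_{ij} = rho(|i - j|), (r_k)_i = rho(i), i,j = 1..k.
Equivalently, Durbin-Levinson gives phi_{kk} iteratively:
  phi_{11} = rho(1)
  phi_{kk} = [rho(k) - sum_{j=1..k-1} phi_{k-1,j} rho(k-j)]
            / [1 - sum_{j=1..k-1} phi_{k-1,j} rho(j)],
  phi_{k,j} = phi_{k-1,j} - phi_{kk} phi_{k-1,k-j},  j = 1..k-1.
Step k = 1:
  phi_11 = rho(1) = 0.2261.
Step k = 2:
  phi_22 = [rho(2) - phi_11 rho(1)] / [1 - phi_11 rho(1)] = [-0.1795 - (0.2261)(0.2261)] / [1 - (0.2261)(0.2261)]
         = -0.23062121 / 0.94887879 = -0.243.
Therefore phi_{22} = -0.2430.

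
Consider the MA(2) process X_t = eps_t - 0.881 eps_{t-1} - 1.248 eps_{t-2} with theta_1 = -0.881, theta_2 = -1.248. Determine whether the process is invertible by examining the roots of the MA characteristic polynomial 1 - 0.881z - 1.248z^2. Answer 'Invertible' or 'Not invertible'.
\text{Not invertible}

The MA(q) characteristic polynomial is P(z) = 1 - 0.881z - 1.248z^2.
Invertibility requires all roots to lie outside the unit circle, i.e. |z| > 1 for every root.
Set 1 + (-0.881) z + (-1.248) z^2 = 0, i.e. a z^2 + b z + c = 0 with a = -1.248, b = -0.881, c = 1.
Discriminant D = b^2 - 4ac = (-0.881)^2 - 4*(-1.248)*1 = 0.776161 - (-4.992) = 5.768161.
D >= 0, so the roots are real: z = (-b +/- sqrt(D)) / (2a) = (0.881 +/- 2.4017) / (-2.496).
  z_1 = (0.881 + 2.4017) / (-2.496) = -1.3152,   |z_1| = 1.3152.
  z_2 = (0.881 - 2.4017) / (-2.496) = 0.6093,   |z_2| = 0.6093.
Moduli of all roots: 1.3152, 0.6093.
All moduli strictly greater than 1? No.
Verdict: Not invertible.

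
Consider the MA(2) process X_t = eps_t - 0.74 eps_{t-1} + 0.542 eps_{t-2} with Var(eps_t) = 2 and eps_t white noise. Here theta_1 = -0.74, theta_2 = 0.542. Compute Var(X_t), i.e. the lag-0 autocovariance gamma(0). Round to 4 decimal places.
\gamma(0) = 3.6827

For an MA(q) process X_t = eps_t + sum_i theta_i eps_{t-i} with
Var(eps_t) = sigma^2, the variance is
  gamma(0) = sigma^2 * (1 + sum_i theta_i^2).
  sum_i theta_i^2 = (-0.74)^2 + (0.542)^2 = 0.5476 + 0.293764 = 0.841364.
  gamma(0) = 2 * (1 + 0.841364) = 2 * 1.841364 = 3.682728, which rounds to 3.6827.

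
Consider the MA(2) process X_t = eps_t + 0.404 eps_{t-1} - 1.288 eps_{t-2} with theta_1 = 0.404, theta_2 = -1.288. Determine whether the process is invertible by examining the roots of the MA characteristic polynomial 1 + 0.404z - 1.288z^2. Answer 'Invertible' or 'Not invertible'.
\text{Not invertible}

The MA(q) characteristic polynomial is P(z) = 1 + 0.404z - 1.288z^2.
Invertibility requires all roots to lie outside the unit circle, i.e. |z| > 1 for every root.
Set 1 + (0.404) z + (-1.288) z^2 = 0, i.e. a z^2 + b z + c = 0 with a = -1.288, b = 0.404, c = 1.
Discriminant D = b^2 - 4ac = (0.404)^2 - 4*(-1.288)*1 = 0.163216 - (-5.152) = 5.315216.
D >= 0, so the roots are real: z = (-b +/- sqrt(D)) / (2a) = (-0.404 +/- 2.305475) / (-2.576).
  z_1 = (-0.404 + 2.305475) / (-2.576) = -0.7382,   |z_1| = 0.7382.
  z_2 = (-0.404 - 2.305475) / (-2.576) = 1.0518,   |z_2| = 1.0518.
Moduli of all roots: 0.7382, 1.0518.
All moduli strictly greater than 1? No.
Verdict: Not invertible.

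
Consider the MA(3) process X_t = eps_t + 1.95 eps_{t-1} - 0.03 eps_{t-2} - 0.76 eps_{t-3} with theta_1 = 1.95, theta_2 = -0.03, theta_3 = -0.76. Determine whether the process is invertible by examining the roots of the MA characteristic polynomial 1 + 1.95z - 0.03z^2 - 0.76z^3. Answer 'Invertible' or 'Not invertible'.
\text{Not invertible}

The MA(q) characteristic polynomial is P(z) = 1 + 1.95z - 0.03z^2 - 0.76z^3.
Invertibility requires all roots to lie outside the unit circle, i.e. |z| > 1 for every root.
Degree 3: look for a simple real root z0 first, then factor out (1 - z/z0) and solve the remaining quadratic.
Testing z0 = -1.25: P(-1.25) = 1 + (1.95)(-1.25) + (-0.03)(-1.25)^2 + (-0.76)(-1.25)^3
  = 1 + (-2.4375) + (-0.046875) + (1.484375) = 0.  So z_0 = -1.25 is a root, |z_0| = 1.25.
Divide out the factor (1 + 0.8 z) = (1 - z/z0) (since 1/z0 = -0.8):
  P(z) = (1 + 0.8 z)(1 + (1.15) z + (-0.95) z^2)
  [check: z-coef 1.15 - (-0.8) = 1.95; z^2-coef -0.95 - (-0.8)(1.15) = -0.03; z^3-coef -(-0.8)(-0.95) = -0.76.]
Remaining roots from the quadratic factor 1 + (1.15) z + (-0.95) z^2:
  Set 1 + (1.15) z + (-0.95) z^2 = 0, i.e. a z^2 + b z + c = 0 with a = -0.95, b = 1.15, c = 1.
  Discriminant D = b^2 - 4ac = (1.15)^2 - 4*(-0.95)*1 = 1.3225 - (-3.8) = 5.1225.
  D >= 0, so the roots are real: z = (-b +/- sqrt(D)) / (2a) = (-1.15 +/- 2.263294) / (-1.9).
    z_1 = (-1.15 + 2.263294) / (-1.9) = -0.5859,   |z_1| = 0.5859.
    z_2 = (-1.15 - 2.263294) / (-1.9) = 1.7965,   |z_2| = 1.7965.
Moduli of all roots: 1.2500, 0.5859, 1.7965.
All moduli strictly greater than 1? No.
Verdict: Not invertible.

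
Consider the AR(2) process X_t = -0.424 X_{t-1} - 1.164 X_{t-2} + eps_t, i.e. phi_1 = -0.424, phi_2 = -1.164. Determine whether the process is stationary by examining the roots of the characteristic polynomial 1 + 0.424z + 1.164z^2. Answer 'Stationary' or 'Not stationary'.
\text{Not stationary}

The AR(p) characteristic polynomial is P(z) = 1 + 0.424z + 1.164z^2.
Stationarity requires all roots to lie outside the unit circle, i.e. |z| > 1 for every root.
Set 1 + (0.424) z + (1.164) z^2 = 0, i.e. a z^2 + b z + c = 0 with a = 1.164, b = 0.424, c = 1.
Discriminant D = b^2 - 4ac = (0.424)^2 - 4*(1.164)*1 = 0.179776 - (4.656) = -4.476224.
D < 0, so the roots are the complex-conjugate pair z = (-b +/- i sqrt(-D)) / (2a) = -0.1821 +/- 0.9088i.
For a conjugate pair |z|^2 = z * conj(z) = (product of roots) = c/a = 1/(1.164) = 0.859107, so |z| = sqrt(0.859107) = 0.9269 for both roots.
Moduli of all roots: 0.9269, 0.9269.
All moduli strictly greater than 1? No.
Verdict: Not stationary.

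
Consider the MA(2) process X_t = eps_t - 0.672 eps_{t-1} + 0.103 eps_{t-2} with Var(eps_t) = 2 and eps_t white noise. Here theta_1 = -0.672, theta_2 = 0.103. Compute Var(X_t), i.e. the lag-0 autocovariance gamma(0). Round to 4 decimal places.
\gamma(0) = 2.9244

For an MA(q) process X_t = eps_t + sum_i theta_i eps_{t-i} with
Var(eps_t) = sigma^2, the variance is
  gamma(0) = sigma^2 * (1 + sum_i theta_i^2).
  sum_i theta_i^2 = (-0.672)^2 + (0.103)^2 = 0.451584 + 0.010609 = 0.462193.
  gamma(0) = 2 * (1 + 0.462193) = 2 * 1.462193 = 2.924386, which rounds to 2.9244.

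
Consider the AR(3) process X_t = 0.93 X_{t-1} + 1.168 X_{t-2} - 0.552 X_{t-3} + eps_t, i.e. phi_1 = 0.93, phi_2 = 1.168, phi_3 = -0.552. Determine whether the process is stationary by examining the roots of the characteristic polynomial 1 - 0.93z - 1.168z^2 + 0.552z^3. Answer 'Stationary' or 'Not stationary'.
\text{Not stationary}

The AR(p) characteristic polynomial is P(z) = 1 - 0.93z - 1.168z^2 + 0.552z^3.
Stationarity requires all roots to lie outside the unit circle, i.e. |z| > 1 for every root.
Degree 3: look for a simple real root z0 first, then factor out (1 - z/z0) and solve the remaining quadratic.
Testing z0 = 2.5: P(2.5) = 1 + (-0.93)(2.5) + (-1.168)(2.5)^2 + (0.552)(2.5)^3
  = 1 + (-2.325) + (-7.3) + (8.625) = 0.  So z_0 = 2.5 is a root, |z_0| = 2.5.
Divide out the factor (1 - 0.4 z) = (1 - z/z0) (since 1/z0 = 0.4):
  P(z) = (1 - 0.4 z)(1 + (-0.53) z + (-1.38) z^2)
  [check: z-coef -0.53 - (0.4) = -0.93; z^2-coef -1.38 - (0.4)(-0.53) = -1.168; z^3-coef -(0.4)(-1.38) = 0.552.]
Remaining roots from the quadratic factor 1 + (-0.53) z + (-1.38) z^2:
  Set 1 + (-0.53) z + (-1.38) z^2 = 0, i.e. a z^2 + b z + c = 0 with a = -1.38, b = -0.53, c = 1.
  Discriminant D = b^2 - 4ac = (-0.53)^2 - 4*(-1.38)*1 = 0.2809 - (-5.52) = 5.8009.
  D >= 0, so the roots are real: z = (-b +/- sqrt(D)) / (2a) = (0.53 +/- 2.408506) / (-2.76).
    z_1 = (0.53 + 2.408506) / (-2.76) = -1.0647,   |z_1| = 1.0647.
    z_2 = (0.53 - 2.408506) / (-2.76) = 0.6806,   |z_2| = 0.6806.
Moduli of all roots: 2.5000, 1.0647, 0.6806.
All moduli strictly greater than 1? No.
Verdict: Not stationary.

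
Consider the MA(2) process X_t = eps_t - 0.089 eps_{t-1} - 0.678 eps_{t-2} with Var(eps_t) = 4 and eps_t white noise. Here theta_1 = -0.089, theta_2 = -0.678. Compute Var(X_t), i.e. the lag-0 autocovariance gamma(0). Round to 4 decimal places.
\gamma(0) = 5.8704

For an MA(q) process X_t = eps_t + sum_i theta_i eps_{t-i} with
Var(eps_t) = sigma^2, the variance is
  gamma(0) = sigma^2 * (1 + sum_i theta_i^2).
  sum_i theta_i^2 = (-0.089)^2 + (-0.678)^2 = 0.007921 + 0.459684 = 0.467605.
  gamma(0) = 4 * (1 + 0.467605) = 4 * 1.467605 = 5.87042, which rounds to 5.8704.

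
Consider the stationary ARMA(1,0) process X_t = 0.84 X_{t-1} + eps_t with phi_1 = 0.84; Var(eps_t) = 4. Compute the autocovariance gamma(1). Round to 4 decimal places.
\gamma(1) = 11.4130

Multiply the model equation by X_{t-k} and take expectations. With theta_0 = psi_0 = 1 and psi_j the MA(infinity) weights, this gives
  gamma(k) - sum_i phi_i gamma(k-i) = c_k,
  c_k = sigma^2 * sum_{j=k..q} theta_j psi_{j-k}   (c_k = 0 for k > q),
using gamma(-m) = gamma(m).
Pure AR (q = 0): c_0 = sigma^2 = 4, c_k = 0 for k >= 1.
Equations for k = 0 and k = 1 (AR order 1):
  gamma(0) = phi_1 gamma(1) + c_0
  gamma(1) = phi_1 gamma(0) + c_1
Substituting the second into the first: gamma(0) (1 - phi_1^2) = c_0 + phi_1 c_1, so
  gamma(0) = c_0 / (1 - phi_1^2) = 4 / (1 - (0.84)^2) = 4 / 0.2944 = 13.586957.
  gamma(1) = phi_1 gamma(0) = (0.84)(13.586957) = 11.413043.
Therefore gamma(1) = 11.4130 (to 4 decimal places).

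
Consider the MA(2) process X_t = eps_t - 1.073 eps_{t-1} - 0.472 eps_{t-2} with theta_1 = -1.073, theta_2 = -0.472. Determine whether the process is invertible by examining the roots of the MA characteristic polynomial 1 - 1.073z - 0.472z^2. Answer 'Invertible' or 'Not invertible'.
\text{Not invertible}

The MA(q) characteristic polynomial is P(z) = 1 - 1.073z - 0.472z^2.
Invertibility requires all roots to lie outside the unit circle, i.e. |z| > 1 for every root.
Set 1 + (-1.073) z + (-0.472) z^2 = 0, i.e. a z^2 + b z + c = 0 with a = -0.472, b = -1.073, c = 1.
Discriminant D = b^2 - 4ac = (-1.073)^2 - 4*(-0.472)*1 = 1.151329 - (-1.888) = 3.039329.
D >= 0, so the roots are real: z = (-b +/- sqrt(D)) / (2a) = (1.073 +/- 1.743367) / (-0.944).
  z_1 = (1.073 + 1.743367) / (-0.944) = -2.9834,   |z_1| = 2.9834.
  z_2 = (1.073 - 1.743367) / (-0.944) = 0.7101,   |z_2| = 0.7101.
Moduli of all roots: 2.9834, 0.7101.
All moduli strictly greater than 1? No.
Verdict: Not invertible.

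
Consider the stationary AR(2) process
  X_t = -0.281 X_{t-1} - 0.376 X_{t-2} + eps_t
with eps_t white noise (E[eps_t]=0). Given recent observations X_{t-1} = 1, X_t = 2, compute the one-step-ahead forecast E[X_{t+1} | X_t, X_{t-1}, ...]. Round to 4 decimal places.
E[X_{t+1} \mid \mathcal F_t] = -0.9380

For an AR(p) model X_t = c + sum_i phi_i X_{t-i} + eps_t, the
one-step-ahead conditional mean is
  E[X_{t+1} | X_t, ...] = c + sum_i phi_i X_{t+1-i}.
Substitute known values:
  E[X_{t+1} | ...] = (-0.281) * (2) + (-0.376) * (1)
                   = -0.9380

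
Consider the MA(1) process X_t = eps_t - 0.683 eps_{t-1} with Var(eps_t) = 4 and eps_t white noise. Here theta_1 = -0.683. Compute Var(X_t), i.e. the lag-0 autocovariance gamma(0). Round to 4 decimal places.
\gamma(0) = 5.8660

For an MA(q) process X_t = eps_t + sum_i theta_i eps_{t-i} with
Var(eps_t) = sigma^2, the variance is
  gamma(0) = sigma^2 * (1 + sum_i theta_i^2).
  sum_i theta_i^2 = (-0.683)^2 = 0.466489.
  gamma(0) = 4 * (1 + 0.466489) = 4 * 1.466489 = 5.865956, which rounds to 5.8660.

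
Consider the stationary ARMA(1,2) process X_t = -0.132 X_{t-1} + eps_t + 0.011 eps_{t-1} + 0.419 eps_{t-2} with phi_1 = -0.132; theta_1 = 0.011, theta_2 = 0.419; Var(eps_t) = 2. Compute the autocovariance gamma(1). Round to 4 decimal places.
\gamma(1) = -0.3981

Multiply the model equation by X_{t-k} and take expectations. With theta_0 = psi_0 = 1 and psi_j the MA(infinity) weights, this gives
  gamma(k) - sum_i phi_i gamma(k-i) = c_k,
  c_k = sigma^2 * sum_{j=k..q} theta_j psi_{j-k}   (c_k = 0 for k > q),
using gamma(-m) = gamma(m).
psi-weights needed (psi_j = theta_j + sum_i phi_i psi_{j-i}):
  psi_1 = theta_1 + phi_1 = 0.011 + (-0.132) = -0.121
  psi_2 = theta_2 + phi_1 psi_1 = 0.419 + (-0.132)(-0.121) = 0.434972
Right-hand sides:
  c_0 = sigma^2 (1 + theta_1 psi_1 + theta_2 psi_2) = 2 * (1 + (0.011)(-0.121) + (0.419)(0.434972)) = 2 * 1.180922 = 2.361845
  c_1 = sigma^2 (theta_1 + theta_2 psi_1) = 2 * (0.011 + (0.419)(-0.121)) = -0.079398
  c_2 = sigma^2 theta_2 = 2 * (0.419) = 0.838
Equations for k = 0 and k = 1 (AR order 1):
  gamma(0) = phi_1 gamma(1) + c_0
  gamma(1) = phi_1 gamma(0) + c_1
Substituting the second into the first: gamma(0) (1 - phi_1^2) = c_0 + phi_1 c_1, so
  gamma(0) = (c_0 + phi_1 c_1) / (1 - phi_1^2) = (2.361845 + (-0.132)(-0.079398)) / (1 - (-0.132)^2) = 2.372325 / 0.982576 = 2.414393.
  gamma(1) = phi_1 gamma(0) + c_1 = (-0.132)(2.414393) + (-0.079398) = -0.398098.
Therefore gamma(1) = -0.3981 (to 4 decimal places).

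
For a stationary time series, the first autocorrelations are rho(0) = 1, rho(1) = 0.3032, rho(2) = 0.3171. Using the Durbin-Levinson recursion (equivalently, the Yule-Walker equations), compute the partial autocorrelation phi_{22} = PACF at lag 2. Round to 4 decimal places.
\phi_{22} = 0.2480

The PACF at lag k is phi_{kk}, the last component of the solution
to the Yule-Walker system G_k phi = r_k where
  (G_k)_{ij} = rho(|i - j|), (r_k)_i = rho(i), i,j = 1..k.
Equivalently, Durbin-Levinson gives phi_{kk} iteratively:
  phi_{11} = rho(1)
  phi_{kk} = [rho(k) - sum_{j=1..k-1} phi_{k-1,j} rho(k-j)]
            / [1 - sum_{j=1..k-1} phi_{k-1,j} rho(j)],
  phi_{k,j} = phi_{k-1,j} - phi_{kk} phi_{k-1,k-j},  j = 1..k-1.
Step k = 1:
  phi_11 = rho(1) = 0.3032.
Step k = 2:
  phi_22 = [rho(2) - phi_11 rho(1)] / [1 - phi_11 rho(1)] = [0.3171 - (0.3032)(0.3032)] / [1 - (0.3032)(0.3032)]
         = 0.22516976 / 0.90806976 = 0.248.
Therefore phi_{22} = 0.2480.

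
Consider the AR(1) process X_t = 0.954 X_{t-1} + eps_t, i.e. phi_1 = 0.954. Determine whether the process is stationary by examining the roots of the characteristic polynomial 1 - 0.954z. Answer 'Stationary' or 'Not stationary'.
\text{Stationary}

The AR(p) characteristic polynomial is P(z) = 1 - 0.954z.
Stationarity requires all roots to lie outside the unit circle, i.e. |z| > 1 for every root.
This is linear in z: 1 + (-0.954) z = 0  =>  z = -1/(-0.954) = 1.048218,  |z| = 1.048218.
Moduli of all roots: 1.0482.
All moduli strictly greater than 1? Yes.
Verdict: Stationary.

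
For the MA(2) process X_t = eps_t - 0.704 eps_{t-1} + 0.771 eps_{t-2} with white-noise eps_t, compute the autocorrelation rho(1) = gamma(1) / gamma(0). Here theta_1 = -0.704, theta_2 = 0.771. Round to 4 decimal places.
\rho(1) = -0.5965

For an MA(q) process with theta_0 = 1, the autocovariance is
  gamma(k) = sigma^2 * sum_{i=0..q-k} theta_i * theta_{i+k},
and rho(k) = gamma(k) / gamma(0). Sigma^2 cancels.
  numerator   = (1)*(-0.704) + (-0.704)*(0.771) = -1.246784.
  denominator = (1)^2 + (-0.704)^2 + (0.771)^2 = 2.090057.
  rho(1) = -1.246784 / 2.090057 = -0.5965.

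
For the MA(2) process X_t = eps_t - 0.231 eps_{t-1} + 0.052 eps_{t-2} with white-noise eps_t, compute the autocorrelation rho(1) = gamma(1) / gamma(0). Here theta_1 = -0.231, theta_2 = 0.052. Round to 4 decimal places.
\rho(1) = -0.2301

For an MA(q) process with theta_0 = 1, the autocovariance is
  gamma(k) = sigma^2 * sum_{i=0..q-k} theta_i * theta_{i+k},
and rho(k) = gamma(k) / gamma(0). Sigma^2 cancels.
  numerator   = (1)*(-0.231) + (-0.231)*(0.052) = -0.243012.
  denominator = (1)^2 + (-0.231)^2 + (0.052)^2 = 1.056065.
  rho(1) = -0.243012 / 1.056065 = -0.2301.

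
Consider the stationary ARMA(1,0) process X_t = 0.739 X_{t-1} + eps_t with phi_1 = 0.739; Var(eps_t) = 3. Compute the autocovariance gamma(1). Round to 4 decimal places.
\gamma(1) = 4.8846

Multiply the model equation by X_{t-k} and take expectations. With theta_0 = psi_0 = 1 and psi_j the MA(infinity) weights, this gives
  gamma(k) - sum_i phi_i gamma(k-i) = c_k,
  c_k = sigma^2 * sum_{j=k..q} theta_j psi_{j-k}   (c_k = 0 for k > q),
using gamma(-m) = gamma(m).
Pure AR (q = 0): c_0 = sigma^2 = 3, c_k = 0 for k >= 1.
Equations for k = 0 and k = 1 (AR order 1):
  gamma(0) = phi_1 gamma(1) + c_0
  gamma(1) = phi_1 gamma(0) + c_1
Substituting the second into the first: gamma(0) (1 - phi_1^2) = c_0 + phi_1 c_1, so
  gamma(0) = c_0 / (1 - phi_1^2) = 3 / (1 - (0.739)^2) = 3 / 0.453879 = 6.609691.
  gamma(1) = phi_1 gamma(0) = (0.739)(6.609691) = 4.884562.
Therefore gamma(1) = 4.8846 (to 4 decimal places).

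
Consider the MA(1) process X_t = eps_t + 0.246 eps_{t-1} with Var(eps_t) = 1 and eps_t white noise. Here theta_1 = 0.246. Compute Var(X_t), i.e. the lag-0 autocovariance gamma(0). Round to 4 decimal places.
\gamma(0) = 1.0605

For an MA(q) process X_t = eps_t + sum_i theta_i eps_{t-i} with
Var(eps_t) = sigma^2, the variance is
  gamma(0) = sigma^2 * (1 + sum_i theta_i^2).
  sum_i theta_i^2 = (0.246)^2 = 0.060516.
  gamma(0) = 1 * (1 + 0.060516) = 1 * 1.060516 = 1.060516, which rounds to 1.0605.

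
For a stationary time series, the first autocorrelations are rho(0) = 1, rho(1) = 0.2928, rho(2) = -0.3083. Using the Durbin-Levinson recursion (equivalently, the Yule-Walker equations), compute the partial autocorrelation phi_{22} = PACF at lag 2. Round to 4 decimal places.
\phi_{22} = -0.4310

The PACF at lag k is phi_{kk}, the last component of the solution
to the Yule-Walker system G_k phi = r_k where
  (G_k)_{ij} = rho(|i - j|), (r_k)_i = rho(i), i,j = 1..k.
Equivalently, Durbin-Levinson gives phi_{kk} iteratively:
  phi_{11} = rho(1)
  phi_{kk} = [rho(k) - sum_{j=1..k-1} phi_{k-1,j} rho(k-j)]
            / [1 - sum_{j=1..k-1} phi_{k-1,j} rho(j)],
  phi_{k,j} = phi_{k-1,j} - phi_{kk} phi_{k-1,k-j},  j = 1..k-1.
Step k = 1:
  phi_11 = rho(1) = 0.2928.
Step k = 2:
  phi_22 = [rho(2) - phi_11 rho(1)] / [1 - phi_11 rho(1)] = [-0.3083 - (0.2928)(0.2928)] / [1 - (0.2928)(0.2928)]
         = -0.39403184 / 0.91426816 = -0.431.
Therefore phi_{22} = -0.4310.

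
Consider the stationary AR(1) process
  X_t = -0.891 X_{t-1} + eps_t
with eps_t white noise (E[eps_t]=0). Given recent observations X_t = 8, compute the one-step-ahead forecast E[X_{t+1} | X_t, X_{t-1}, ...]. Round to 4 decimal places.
E[X_{t+1} \mid \mathcal F_t] = -7.1280

For an AR(p) model X_t = c + sum_i phi_i X_{t-i} + eps_t, the
one-step-ahead conditional mean is
  E[X_{t+1} | X_t, ...] = c + sum_i phi_i X_{t+1-i}.
Substitute known values:
  E[X_{t+1} | ...] = (-0.891) * (8)
                   = -7.1280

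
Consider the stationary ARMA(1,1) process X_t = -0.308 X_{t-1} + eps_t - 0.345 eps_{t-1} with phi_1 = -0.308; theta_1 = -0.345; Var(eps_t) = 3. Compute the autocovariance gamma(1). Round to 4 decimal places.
\gamma(1) = -2.3943

Multiply the model equation by X_{t-k} and take expectations. With theta_0 = psi_0 = 1 and psi_j the MA(infinity) weights, this gives
  gamma(k) - sum_i phi_i gamma(k-i) = c_k,
  c_k = sigma^2 * sum_{j=k..q} theta_j psi_{j-k}   (c_k = 0 for k > q),
using gamma(-m) = gamma(m).
psi-weights needed (psi_j = theta_j + sum_i phi_i psi_{j-i}):
  psi_1 = theta_1 + phi_1 = -0.345 + (-0.308) = -0.653
Right-hand sides:
  c_0 = sigma^2 (1 + theta_1 psi_1) = 3 * (1 + (-0.345)(-0.653)) = 3 * 1.225285 = 3.675855
  c_1 = sigma^2 theta_1 = 3 * (-0.345) = -1.035
  c_2 = 0
Equations for k = 0 and k = 1 (AR order 1):
  gamma(0) = phi_1 gamma(1) + c_0
  gamma(1) = phi_1 gamma(0) + c_1
Substituting the second into the first: gamma(0) (1 - phi_1^2) = c_0 + phi_1 c_1, so
  gamma(0) = (c_0 + phi_1 c_1) / (1 - phi_1^2) = (3.675855 + (-0.308)(-1.035)) / (1 - (-0.308)^2) = 3.994635 / 0.905136 = 4.413298.
  gamma(1) = phi_1 gamma(0) + c_1 = (-0.308)(4.413298) + (-1.035) = -2.394296.
Therefore gamma(1) = -2.3943 (to 4 decimal places).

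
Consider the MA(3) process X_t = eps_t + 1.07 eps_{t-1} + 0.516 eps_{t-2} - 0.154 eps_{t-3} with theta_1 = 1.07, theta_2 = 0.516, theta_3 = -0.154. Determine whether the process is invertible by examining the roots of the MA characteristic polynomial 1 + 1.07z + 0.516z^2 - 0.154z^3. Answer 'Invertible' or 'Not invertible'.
\text{Invertible}

The MA(q) characteristic polynomial is P(z) = 1 + 1.07z + 0.516z^2 - 0.154z^3.
Invertibility requires all roots to lie outside the unit circle, i.e. |z| > 1 for every root.
Degree 3: look for a simple real root z0 first, then factor out (1 - z/z0) and solve the remaining quadratic.
Testing z0 = 5: P(5) = 1 + (1.07)(5) + (0.516)(5)^2 + (-0.154)(5)^3
  = 1 + (5.35) + (12.9) + (-19.25) = 0.  So z_0 = 5 is a root, |z_0| = 5.
Divide out the factor (1 - 0.2 z) = (1 - z/z0) (since 1/z0 = 0.2):
  P(z) = (1 - 0.2 z)(1 + (1.27) z + (0.77) z^2)
  [check: z-coef 1.27 - (0.2) = 1.07; z^2-coef 0.77 - (0.2)(1.27) = 0.516; z^3-coef -(0.2)(0.77) = -0.154.]
Remaining roots from the quadratic factor 1 + (1.27) z + (0.77) z^2:
  Set 1 + (1.27) z + (0.77) z^2 = 0, i.e. a z^2 + b z + c = 0 with a = 0.77, b = 1.27, c = 1.
  Discriminant D = b^2 - 4ac = (1.27)^2 - 4*(0.77)*1 = 1.6129 - (3.08) = -1.4671.
  D < 0, so the roots are the complex-conjugate pair z = (-b +/- i sqrt(-D)) / (2a) = -0.8247 +/- 0.7865i.
  For a conjugate pair |z|^2 = z * conj(z) = (product of roots) = c/a = 1/(0.77) = 1.298701, so |z| = sqrt(1.298701) = 1.1396 for both roots.
Moduli of all roots: 5.0000, 1.1396, 1.1396.
All moduli strictly greater than 1? Yes.
Verdict: Invertible.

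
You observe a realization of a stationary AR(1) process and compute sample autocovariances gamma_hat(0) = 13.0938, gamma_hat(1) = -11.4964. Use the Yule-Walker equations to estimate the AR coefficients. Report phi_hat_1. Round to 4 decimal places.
\hat\phi_{1} = -0.8780

The Yule-Walker equations for an AR(p) process read, in matrix form,
  Gamma_p phi = r_p,   with   (Gamma_p)_{ij} = gamma(|i - j|),
                       (r_p)_i = gamma(i),   i,j = 1..p.
Substitute the sample gammas (Toeplitz matrix and right-hand side of size 1):
  Gamma_p = [[13.0938]]
  r_p     = [-11.4964]
With p = 1 this is the single equation gamma(0) phi_1 = gamma(1):
  phi_hat_1 = gamma(1) / gamma(0) = -11.4964 / 13.0938 = -0.8780.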